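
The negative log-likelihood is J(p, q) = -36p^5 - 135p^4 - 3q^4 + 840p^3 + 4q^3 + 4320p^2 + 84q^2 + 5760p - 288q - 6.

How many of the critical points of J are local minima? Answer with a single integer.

2

J separates as a function of p plus a function of q, so ∇J=0 decouples.
∂J/∂p = -180(p - 4)(p + 1)(p + 2)(p + 4) = 0 at p ∈ {-4, -2, -1, 4}; ∂J/∂q = -12(q - 3)(q - 2)(q + 4) = 0 at q ∈ {-4, 2, 3}.
The Hessian is diagonal: diag(J_pp, J_qq). Second derivatives: J_pp(-4)=8640, J_pp(-2)=-2160, J_pp(-1)=2700, J_pp(4)=-43200; J_qq(-4)=-504, J_qq(2)=72, J_qq(3)=-84.
Local minima occur where both diagonal entries positive: (-4, 2), (-1, 2). Count: 2.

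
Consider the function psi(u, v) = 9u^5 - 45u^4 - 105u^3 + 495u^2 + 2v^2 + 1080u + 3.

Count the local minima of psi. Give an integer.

2

psi separates as a function of u plus a function of v, so ∇psi=0 decouples.
∂psi/∂u = 45(u - 4)(u - 3)(u + 1)(u + 2) = 0 at u ∈ {-2, -1, 3, 4}; ∂psi/∂v = 4v = 0 at v ∈ {0}.
The Hessian is diagonal: diag(psi_uu, psi_vv). Second derivatives: psi_uu(-2)=-1350, psi_uu(-1)=900, psi_uu(3)=-900, psi_uu(4)=1350; psi_vv(0)=4.
Local minima occur where both diagonal entries positive: (-1, 0), (4, 0). Count: 2.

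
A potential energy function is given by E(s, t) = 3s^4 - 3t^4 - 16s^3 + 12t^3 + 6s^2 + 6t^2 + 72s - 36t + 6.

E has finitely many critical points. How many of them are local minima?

2

E separates as a function of s plus a function of t, so ∇E=0 decouples.
∂E/∂s = 12(s - 3)(s - 2)(s + 1) = 0 at s ∈ {-1, 2, 3}; ∂E/∂t = -12(t - 3)(t - 1)(t + 1) = 0 at t ∈ {-1, 1, 3}.
The Hessian is diagonal: diag(E_ss, E_tt). Second derivatives: E_ss(-1)=144, E_ss(2)=-36, E_ss(3)=48; E_tt(-1)=-96, E_tt(1)=48, E_tt(3)=-96.
Local minima occur where both diagonal entries positive: (-1, 1), (3, 1). Count: 2.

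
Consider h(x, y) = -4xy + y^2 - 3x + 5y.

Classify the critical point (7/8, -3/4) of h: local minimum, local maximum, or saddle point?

saddle point

The Hessian of h is constant: H = [[0, -4], [-4, 2]].
det(H) = 0·2 − (-4)² = -16.
Since det(H) < 0, H is indefinite and the critical point is a saddle point.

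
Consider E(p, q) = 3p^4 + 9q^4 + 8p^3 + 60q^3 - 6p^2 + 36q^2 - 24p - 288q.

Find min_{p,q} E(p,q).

E(p,q) separates as A(p) + B(q), so its minimum is min A + min B.
A'(p) = 12(p - 1)(p + 1)(p + 2) vanishes at p ∈ {-2, -1, 1}; B'(q) = 36(q - 1)(q + 2)(q + 4) vanishes at q ∈ {-4, -2, 1}.
Local minima of A (where A''>0): A(-2)=8, A(1)=-19. Local minima of B: B(-4)=192, B(1)=-183.
So the global minimum of E is A(1) + B(1) = -19 − 183 = -202, attained at (1, 1).

-202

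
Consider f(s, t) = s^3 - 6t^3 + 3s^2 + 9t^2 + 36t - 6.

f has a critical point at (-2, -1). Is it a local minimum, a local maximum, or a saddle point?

The mixed partial ∂²f/∂s∂t is 0, so the Hessian at any point is diag(f_ss, f_tt) = diag(6(s + 1), 18(-2t + 1)).
At (-2, -1): H = diag(-6, 54).
The eigenvalues have opposite signs, so H is indefinite: a saddle point.

saddle point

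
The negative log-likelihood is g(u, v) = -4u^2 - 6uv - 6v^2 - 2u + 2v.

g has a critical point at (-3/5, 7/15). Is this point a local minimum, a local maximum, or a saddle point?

The Hessian of g is constant: H = [[-8, -6], [-6, -12]].
det(H) = (-8)·(-12) − (-6)² = 60.
det(H) > 0 and tr(H) = -20 < 0, so H is negative definite and the point is a local maximum.

local maximum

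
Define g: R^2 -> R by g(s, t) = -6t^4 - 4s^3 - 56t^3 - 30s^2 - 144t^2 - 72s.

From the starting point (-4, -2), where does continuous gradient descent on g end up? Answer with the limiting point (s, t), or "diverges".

(-3, -3)

g is separable, so gradient descent decouples: s follows -∂g/∂s, t follows -∂g/∂t.
∂g/∂s = -12(s + 2)(s + 3); at s=-4 this is -24, so s increases.
∂g/∂t = -24t(t + 3)(t + 4); at t=-2 this is 96, so t decreases.
s converges to its nearest critical value -3 (a local min of the s-part); t converges to -3. The iterate converges to (-3, -3).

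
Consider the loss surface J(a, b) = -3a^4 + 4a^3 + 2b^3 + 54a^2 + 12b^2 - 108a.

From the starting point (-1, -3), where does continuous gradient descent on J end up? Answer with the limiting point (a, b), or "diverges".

J is separable, so gradient descent decouples: a follows -∂J/∂a, b follows -∂J/∂b.
∂J/∂a = -12(a - 3)(a - 1)(a + 3); at a=-1 this is -192, so a increases.
∂J/∂b = 6b(b + 4); at b=-3 this is -18, so b increases.
a converges to its nearest critical value 1 (a local min of the a-part); b converges to 0. The iterate converges to (1, 0).

(1, 0)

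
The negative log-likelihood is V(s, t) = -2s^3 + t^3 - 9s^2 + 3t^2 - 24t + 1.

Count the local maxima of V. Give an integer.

V separates as a function of s plus a function of t, so ∇V=0 decouples.
∂V/∂s = -6s(s + 3) = 0 at s ∈ {-3, 0}; ∂V/∂t = 3(t - 2)(t + 4) = 0 at t ∈ {-4, 2}.
The Hessian is diagonal: diag(V_ss, V_tt). Second derivatives: V_ss(-3)=18, V_ss(0)=-18; V_tt(-4)=-18, V_tt(2)=18.
Local maxima occur where both diagonal entries negative: (0, -4). Count: 1.

1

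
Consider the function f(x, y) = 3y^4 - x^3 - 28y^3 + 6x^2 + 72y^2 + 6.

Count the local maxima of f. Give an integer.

1

f separates as a function of x plus a function of y, so ∇f=0 decouples.
∂f/∂x = -3x(x - 4) = 0 at x ∈ {0, 4}; ∂f/∂y = 12y(y - 4)(y - 3) = 0 at y ∈ {0, 3, 4}.
The Hessian is diagonal: diag(f_xx, f_yy). Second derivatives: f_xx(0)=12, f_xx(4)=-12; f_yy(0)=144, f_yy(3)=-36, f_yy(4)=48.
Local maxima occur where both diagonal entries negative: (4, 3). Count: 1.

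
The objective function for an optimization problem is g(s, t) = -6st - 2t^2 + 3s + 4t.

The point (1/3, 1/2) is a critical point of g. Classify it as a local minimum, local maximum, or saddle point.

The Hessian of g is constant: H = [[0, -6], [-6, -4]].
det(H) = 0·(-4) − (-6)² = -36.
Since det(H) < 0, H is indefinite and the critical point is a saddle point.

saddle point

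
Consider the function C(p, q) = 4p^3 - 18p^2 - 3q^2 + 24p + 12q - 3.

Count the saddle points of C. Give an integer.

C separates as a function of p plus a function of q, so ∇C=0 decouples.
∂C/∂p = 12(p - 2)(p - 1) = 0 at p ∈ {1, 2}; ∂C/∂q = -6(q - 2) = 0 at q ∈ {2}.
The Hessian is diagonal: diag(C_pp, C_qq). Second derivatives: C_pp(1)=-12, C_pp(2)=12; C_qq(2)=-6.
Saddle points occur where the two diagonal entries have opposite signs: (2, 2). Count: 1.

1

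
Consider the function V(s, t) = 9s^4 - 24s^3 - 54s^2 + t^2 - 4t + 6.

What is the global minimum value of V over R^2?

V(s,t) separates as P(s) + Q(t) + 6, so its minimum is min P + min Q + 6.
P'(s) = 36s(s - 3)(s + 1) vanishes at s ∈ {-1, 0, 3}; Q'(t) = 2(t - 2) vanishes at t ∈ {2}.
Local minima of P (where P''>0): P(-1)=-21, P(3)=-405. Local minima of Q: Q(2)=-4.
So the global minimum of V is P(3) + Q(2) + 6 = -405 − 4 + 6 = -403, attained at (3, 2).

-403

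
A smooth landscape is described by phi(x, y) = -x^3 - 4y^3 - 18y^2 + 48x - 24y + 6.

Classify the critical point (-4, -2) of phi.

local minimum

The mixed partial ∂²phi/∂x∂y is 0, so the Hessian at any point is diag(phi_xx, phi_yy) = diag(-6x, -12(2y + 3)).
At (-4, -2): H = diag(24, 12).
Both eigenvalues are positive, so H is positive definite: a local minimum.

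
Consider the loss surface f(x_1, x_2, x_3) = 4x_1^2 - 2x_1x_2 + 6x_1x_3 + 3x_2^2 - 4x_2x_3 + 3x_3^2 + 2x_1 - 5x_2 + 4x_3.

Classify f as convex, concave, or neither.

convex

f is quadratic, so its Hessian is the constant matrix H = [[8, -2, 6], [-2, 6, -4], [6, -4, 6]].
Leading principal minors: 8, 44, 16.
All positive ⇒ H ≻ 0 ⇒ convex.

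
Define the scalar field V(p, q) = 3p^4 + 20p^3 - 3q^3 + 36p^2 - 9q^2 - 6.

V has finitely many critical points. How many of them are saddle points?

3

V separates as a function of p plus a function of q, so ∇V=0 decouples.
∂V/∂p = 12p(p + 2)(p + 3) = 0 at p ∈ {-3, -2, 0}; ∂V/∂q = -9q(q + 2) = 0 at q ∈ {-2, 0}.
The Hessian is diagonal: diag(V_pp, V_qq). Second derivatives: V_pp(-3)=36, V_pp(-2)=-24, V_pp(0)=72; V_qq(-2)=18, V_qq(0)=-18.
Saddle points occur where the two diagonal entries have opposite signs: (-3, 0), (-2, -2), (0, 0). Count: 3.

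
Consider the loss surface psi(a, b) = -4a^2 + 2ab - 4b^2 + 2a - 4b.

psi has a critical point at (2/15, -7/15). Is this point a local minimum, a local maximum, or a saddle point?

local maximum

The Hessian of psi is constant: H = [[-8, 2], [2, -8]].
det(H) = (-8)·(-8) − 2² = 60.
det(H) > 0 and tr(H) = -16 < 0, so H is negative definite and the point is a local maximum.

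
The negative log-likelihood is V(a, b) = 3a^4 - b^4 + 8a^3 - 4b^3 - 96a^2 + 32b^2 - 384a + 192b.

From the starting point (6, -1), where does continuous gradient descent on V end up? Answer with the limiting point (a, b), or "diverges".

(4, -3)

V is separable, so gradient descent decouples: a follows -∂V/∂a, b follows -∂V/∂b.
∂V/∂a = 12(a - 4)(a + 2)(a + 4); at a=6 this is 1920, so a decreases.
∂V/∂b = -4(b - 4)(b + 3)(b + 4); at b=-1 this is 120, so b decreases.
a converges to its nearest critical value 4 (a local min of the a-part); b converges to -3. The iterate converges to (4, -3).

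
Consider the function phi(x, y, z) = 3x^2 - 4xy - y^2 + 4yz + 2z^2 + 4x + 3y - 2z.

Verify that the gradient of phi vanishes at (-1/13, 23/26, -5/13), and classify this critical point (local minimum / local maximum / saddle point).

∇phi = (6x - 4y + 4, -4x - 2y + 4z + 3, 4y + 4z - 2); substituting (-1/13, 23/26, -5/13) gives ∇phi = (0, 0, 0), so (-1/13, 23/26, -5/13) is indeed a critical point.
The Hessian is constant: H = [[6, -4, 0], [-4, -2, 4], [0, 4, 4]].
Leading principal minors: Δ₁ = 6, Δ₂ = -28, Δ₃ = -208.
The minors fit neither the all-positive nor the alternating-sign pattern, so H is indefinite: a saddle point.

saddle point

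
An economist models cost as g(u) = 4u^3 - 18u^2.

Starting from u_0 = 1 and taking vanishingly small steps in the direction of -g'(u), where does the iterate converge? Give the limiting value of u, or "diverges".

g'(u) = 12u(u - 3), so g'(1) = -24.
Gradient descent moves in the -g' direction, i.e. u is increasing.
The nearest critical point in that direction is u = 3, where g'' = 36 > 0 (a local minimum). The iterate converges there.

3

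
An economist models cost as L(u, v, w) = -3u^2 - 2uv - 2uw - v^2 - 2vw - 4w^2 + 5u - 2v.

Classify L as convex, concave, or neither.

concave

L is quadratic, so its Hessian is the constant matrix H = [[-6, -2, -2], [-2, -2, -2], [-2, -2, -8]].
Leading principal minors: -6, 8, -48.
Signs alternate −, +, − ⇒ H ≺ 0 ⇒ concave.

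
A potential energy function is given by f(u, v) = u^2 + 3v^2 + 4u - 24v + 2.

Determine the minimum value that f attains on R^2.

f(u,v) separates as P(u) + Q(v) + 2, so its minimum is min P + min Q + 2.
P'(u) = 2u + 4 vanishes at u ∈ {-2}; Q'(v) = 6v - 24 vanishes at v ∈ {4}.
Local minima of P (where P''>0): P(-2)=-4. Local minima of Q: Q(4)=-48.
So the global minimum of f is P(-2) + Q(4) + 2 = -4 − 48 + 2 = -50, attained at (-2, 4).

-50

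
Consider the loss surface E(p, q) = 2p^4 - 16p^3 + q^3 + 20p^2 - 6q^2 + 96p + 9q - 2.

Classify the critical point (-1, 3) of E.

The mixed partial ∂²E/∂p∂q is 0, so the Hessian at any point is diag(E_pp, E_qq) = diag(8(3p^2 - 12p + 5), 6(q - 2)).
At (-1, 3): H = diag(160, 6).
Both eigenvalues are positive, so H is positive definite: a local minimum.

local minimum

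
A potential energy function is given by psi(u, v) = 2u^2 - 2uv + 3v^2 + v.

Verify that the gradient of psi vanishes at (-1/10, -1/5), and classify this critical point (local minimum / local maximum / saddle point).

∇psi = (4u - 2v, -2u + 6v + 1); substituting (-1/10, -1/5) gives ∇psi = (0, 0), so (-1/10, -1/5) is indeed a critical point.
The Hessian of psi is constant: H = [[4, -2], [-2, 6]].
det(H) = 4·6 − (-2)² = 20.
det(H) > 0 and tr(H) = 10 > 0, so H is positive definite and the point is a local minimum.

local minimum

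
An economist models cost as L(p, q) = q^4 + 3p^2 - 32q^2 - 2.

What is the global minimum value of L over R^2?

-258

L(p,q) separates as A(p) + B(q) − 2, so its minimum is min A + min B − 2.
A'(p) = 6p vanishes at p ∈ {0}; B'(q) = 4q(q - 4)(q + 4) vanishes at q ∈ {-4, 0, 4}.
Local minima of A (where A''>0): A(0)=0. Local minima of B: B(-4)=-256, B(4)=-256.
So the global minimum of L is A(0) + B(-4) − 2 = 0 − 256 − 2 = -258, attained at (0, -4).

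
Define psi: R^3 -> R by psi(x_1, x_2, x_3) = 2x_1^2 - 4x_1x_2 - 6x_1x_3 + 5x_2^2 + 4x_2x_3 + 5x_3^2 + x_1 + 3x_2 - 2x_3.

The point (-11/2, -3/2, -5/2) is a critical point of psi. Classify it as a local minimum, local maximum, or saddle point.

The Hessian is constant: H = [[4, -4, -6], [-4, 10, 4], [-6, 4, 10]].
Leading principal minors: Δ₁ = 4, Δ₂ = 24, Δ₃ = 8.
All leading minors are positive, so H is positive definite: a local minimum.

local minimum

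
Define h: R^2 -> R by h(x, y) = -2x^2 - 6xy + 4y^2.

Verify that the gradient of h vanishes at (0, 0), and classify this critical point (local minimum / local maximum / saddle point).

∇h = (-4x - 6y, -6x + 8y); substituting (0, 0) gives ∇h = (0, 0), so (0, 0) is indeed a critical point.
The Hessian of h is constant: H = [[-4, -6], [-6, 8]].
det(H) = (-4)·8 − (-6)² = -68.
Since det(H) < 0, H is indefinite and the critical point is a saddle point.

saddle point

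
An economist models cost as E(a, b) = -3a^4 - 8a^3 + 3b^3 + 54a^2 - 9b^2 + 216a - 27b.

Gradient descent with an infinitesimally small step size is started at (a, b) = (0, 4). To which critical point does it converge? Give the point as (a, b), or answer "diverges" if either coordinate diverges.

E is separable, so gradient descent decouples: a follows -∂E/∂a, b follows -∂E/∂b.
∂E/∂a = -12(a - 3)(a + 2)(a + 3); at a=0 this is 216, so a decreases.
∂E/∂b = 9(b - 3)(b + 1); at b=4 this is 45, so b decreases.
a converges to its nearest critical value -2 (a local min of the a-part); b converges to 3. The iterate converges to (-2, 3).

(-2, 3)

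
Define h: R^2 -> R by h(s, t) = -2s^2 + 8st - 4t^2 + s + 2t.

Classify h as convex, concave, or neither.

h is quadratic, so its Hessian is the constant matrix H = [[-4, 8], [8, -8]].
det(H) = -32, tr(H) = -12.
det(H) < 0, so H is indefinite: neither convex nor concave.

neither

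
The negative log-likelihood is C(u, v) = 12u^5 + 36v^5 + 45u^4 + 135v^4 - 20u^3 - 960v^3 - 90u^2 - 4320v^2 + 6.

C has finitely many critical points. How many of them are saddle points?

C separates as a function of u plus a function of v, so ∇C=0 decouples.
∂C/∂u = 60u(u - 1)(u + 1)(u + 3) = 0 at u ∈ {-3, -1, 0, 1}; ∂C/∂v = 180v(v - 4)(v + 3)(v + 4) = 0 at v ∈ {-4, -3, 0, 4}.
The Hessian is diagonal: diag(C_uu, C_vv). Second derivatives: C_uu(-3)=-1440, C_uu(-1)=240, C_uu(0)=-180, C_uu(1)=480; C_vv(-4)=-5760, C_vv(-3)=3780, C_vv(0)=-8640, C_vv(4)=40320.
Saddle points occur where the two diagonal entries have opposite signs: (-3, -3), (-3, 4), (-1, -4), (-1, 0), (0, -3), (0, 4), (1, -4), (1, 0). Count: 8.

8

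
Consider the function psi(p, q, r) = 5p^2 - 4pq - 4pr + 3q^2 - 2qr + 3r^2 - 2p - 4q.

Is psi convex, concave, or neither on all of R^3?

convex

psi is quadratic, so its Hessian is the constant matrix H = [[10, -4, -4], [-4, 6, -2], [-4, -2, 6]].
Leading principal minors: 10, 44, 64.
All positive ⇒ H ≻ 0 ⇒ convex.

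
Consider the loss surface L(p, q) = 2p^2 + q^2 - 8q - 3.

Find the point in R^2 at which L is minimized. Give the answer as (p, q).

L(p,q) separates as A(p) + B(q) − 3, so its minimum is min A + min B − 3.
A'(p) = 4p vanishes at p ∈ {0}; B'(q) = 2q - 8 vanishes at q ∈ {4}.
Local minima of A (where A''>0): A(0)=0. Local minima of B: B(4)=-16.
So the global minimum of L is A(0) + B(4) − 3 = 0 − 16 − 3 = -19, attained at (0, 4).

(0, 4)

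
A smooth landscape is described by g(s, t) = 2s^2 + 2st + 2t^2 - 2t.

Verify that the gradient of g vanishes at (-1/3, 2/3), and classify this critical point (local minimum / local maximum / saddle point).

∇g = (4s + 2t, 2s + 4t - 2); substituting (-1/3, 2/3) gives ∇g = (0, 0), so (-1/3, 2/3) is indeed a critical point.
The Hessian of g is constant: H = [[4, 2], [2, 4]].
det(H) = 4·4 − 2² = 12.
det(H) > 0 and tr(H) = 8 > 0, so H is positive definite and the point is a local minimum.

local minimum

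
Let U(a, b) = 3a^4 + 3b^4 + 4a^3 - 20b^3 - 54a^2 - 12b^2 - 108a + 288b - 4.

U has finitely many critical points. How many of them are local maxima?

U separates as a function of a plus a function of b, so ∇U=0 decouples.
∂U/∂a = 12(a - 3)(a + 1)(a + 3) = 0 at a ∈ {-3, -1, 3}; ∂U/∂b = 12(b - 4)(b - 3)(b + 2) = 0 at b ∈ {-2, 3, 4}.
The Hessian is diagonal: diag(U_aa, U_bb). Second derivatives: U_aa(-3)=144, U_aa(-1)=-96, U_aa(3)=288; U_bb(-2)=360, U_bb(3)=-60, U_bb(4)=72.
Local maxima occur where both diagonal entries negative: (-1, 3). Count: 1.

1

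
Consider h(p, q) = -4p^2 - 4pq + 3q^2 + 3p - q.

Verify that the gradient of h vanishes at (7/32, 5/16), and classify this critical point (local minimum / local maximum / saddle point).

∇h = (-8p - 4q + 3, -4p + 6q - 1); substituting (7/32, 5/16) gives ∇h = (0, 0), so (7/32, 5/16) is indeed a critical point.
The Hessian of h is constant: H = [[-8, -4], [-4, 6]].
det(H) = (-8)·6 − (-4)² = -64.
Since det(H) < 0, H is indefinite and the critical point is a saddle point.

saddle point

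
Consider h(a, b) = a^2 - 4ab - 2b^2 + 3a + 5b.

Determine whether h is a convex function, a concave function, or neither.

h is quadratic, so its Hessian is the constant matrix H = [[2, -4], [-4, -4]].
det(H) = -24, tr(H) = -2.
det(H) < 0, so H is indefinite: neither convex nor concave.

neither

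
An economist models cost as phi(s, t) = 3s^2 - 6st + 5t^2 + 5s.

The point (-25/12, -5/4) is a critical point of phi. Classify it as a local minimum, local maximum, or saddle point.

The Hessian of phi is constant: H = [[6, -6], [-6, 10]].
det(H) = 6·10 − (-6)² = 24.
det(H) > 0 and tr(H) = 16 > 0, so H is positive definite and the point is a local minimum.

local minimum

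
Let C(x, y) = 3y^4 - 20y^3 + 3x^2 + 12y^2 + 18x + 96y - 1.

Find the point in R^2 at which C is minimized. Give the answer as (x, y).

C(x,y) separates as P(x) + Q(y) − 1, so its minimum is min P + min Q − 1.
P'(x) = 6x + 18 vanishes at x ∈ {-3}; Q'(y) = 12(y - 4)(y - 2)(y + 1) vanishes at y ∈ {-1, 2, 4}.
Local minima of P (where P''>0): P(-3)=-27. Local minima of Q: Q(-1)=-61, Q(4)=64.
So the global minimum of C is P(-3) + Q(-1) − 1 = -27 − 61 − 1 = -89, attained at (-3, -1).

(-3, -1)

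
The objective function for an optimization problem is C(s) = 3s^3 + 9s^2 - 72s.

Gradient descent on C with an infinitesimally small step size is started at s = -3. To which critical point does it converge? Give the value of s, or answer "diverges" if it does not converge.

C'(s) = 9(s - 2)(s + 4), so C'(-3) = -45.
Gradient descent moves in the -C' direction, i.e. s is increasing.
The nearest critical point in that direction is s = 2, where C'' = 54 > 0 (a local minimum). The iterate converges there.

2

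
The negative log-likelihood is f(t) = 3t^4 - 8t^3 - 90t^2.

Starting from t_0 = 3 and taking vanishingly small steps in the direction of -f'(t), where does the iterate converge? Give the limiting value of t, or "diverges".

f'(t) = 12t(t - 5)(t + 3), so f'(3) = -432.
Gradient descent moves in the -f' direction, i.e. t is increasing.
The nearest critical point in that direction is t = 5, where f'' = 480 > 0 (a local minimum). The iterate converges there.

5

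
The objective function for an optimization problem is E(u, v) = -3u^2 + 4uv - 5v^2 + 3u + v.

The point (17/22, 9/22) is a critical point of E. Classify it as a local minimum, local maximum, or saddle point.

local maximum

The Hessian of E is constant: H = [[-6, 4], [4, -10]].
det(H) = (-6)·(-10) − 4² = 44.
det(H) > 0 and tr(H) = -16 < 0, so H is negative definite and the point is a local maximum.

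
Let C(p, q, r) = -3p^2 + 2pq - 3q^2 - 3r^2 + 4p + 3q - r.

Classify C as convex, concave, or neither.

concave

C is quadratic, so its Hessian is the constant matrix H = [[-6, 2, 0], [2, -6, 0], [0, 0, -6]].
Leading principal minors: -6, 32, -192.
Signs alternate −, +, − ⇒ H ≺ 0 ⇒ concave.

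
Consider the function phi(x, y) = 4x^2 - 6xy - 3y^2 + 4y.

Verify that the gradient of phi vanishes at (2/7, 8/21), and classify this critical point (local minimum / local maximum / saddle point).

∇phi = (8x - 6y, -6x - 6y + 4); substituting (2/7, 8/21) gives ∇phi = (0, 0), so (2/7, 8/21) is indeed a critical point.
The Hessian of phi is constant: H = [[8, -6], [-6, -6]].
det(H) = 8·(-6) − (-6)² = -84.
Since det(H) < 0, H is indefinite and the critical point is a saddle point.

saddle point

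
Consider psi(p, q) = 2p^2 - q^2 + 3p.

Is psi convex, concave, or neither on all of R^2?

neither

psi is quadratic, so its Hessian is the constant matrix H = [[4, 0], [0, -2]].
det(H) = -8, tr(H) = 2.
det(H) < 0, so H is indefinite: neither convex nor concave.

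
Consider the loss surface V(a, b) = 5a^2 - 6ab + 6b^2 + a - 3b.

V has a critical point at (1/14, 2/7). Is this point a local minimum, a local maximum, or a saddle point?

The Hessian of V is constant: H = [[10, -6], [-6, 12]].
det(H) = 10·12 − (-6)² = 84.
det(H) > 0 and tr(H) = 22 > 0, so H is positive definite and the point is a local minimum.

local minimum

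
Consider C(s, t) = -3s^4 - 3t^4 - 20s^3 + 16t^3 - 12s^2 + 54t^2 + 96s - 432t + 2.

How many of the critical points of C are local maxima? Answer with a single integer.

4

C separates as a function of s plus a function of t, so ∇C=0 decouples.
∂C/∂s = -12(s - 1)(s + 2)(s + 4) = 0 at s ∈ {-4, -2, 1}; ∂C/∂t = -12(t - 4)(t - 3)(t + 3) = 0 at t ∈ {-3, 3, 4}.
The Hessian is diagonal: diag(C_ss, C_tt). Second derivatives: C_ss(-4)=-120, C_ss(-2)=72, C_ss(1)=-180; C_tt(-3)=-504, C_tt(3)=72, C_tt(4)=-84.
Local maxima occur where both diagonal entries negative: (-4, -3), (-4, 4), (1, -3), (1, 4). Count: 4.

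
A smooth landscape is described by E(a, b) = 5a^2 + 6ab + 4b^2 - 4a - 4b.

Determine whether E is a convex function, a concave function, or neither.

E is quadratic, so its Hessian is the constant matrix H = [[10, 6], [6, 8]].
det(H) = 44, tr(H) = 18.
det(H) > 0 and tr(H) > 0, so H is positive definite everywhere: convex.

convex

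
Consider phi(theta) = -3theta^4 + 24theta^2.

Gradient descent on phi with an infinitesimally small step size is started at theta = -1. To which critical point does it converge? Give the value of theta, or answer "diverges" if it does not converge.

0

phi'(theta) = -12theta(theta - 2)(theta + 2), so phi'(-1) = -36.
Gradient descent moves in the -phi' direction, i.e. theta is increasing.
The nearest critical point in that direction is theta = 0, where phi'' = 48 > 0 (a local minimum). The iterate converges there.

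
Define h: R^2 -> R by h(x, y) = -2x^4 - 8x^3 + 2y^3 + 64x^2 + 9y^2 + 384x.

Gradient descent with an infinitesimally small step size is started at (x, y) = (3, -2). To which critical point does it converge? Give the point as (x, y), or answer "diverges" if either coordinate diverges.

h is separable, so gradient descent decouples: x follows -∂h/∂x, y follows -∂h/∂y.
∂h/∂x = -8(x - 4)(x + 3)(x + 4); at x=3 this is 336, so x decreases.
∂h/∂y = 6y(y + 3); at y=-2 this is -12, so y increases.
x converges to its nearest critical value -3 (a local min of the x-part); y converges to 0. The iterate converges to (-3, 0).

(-3, 0)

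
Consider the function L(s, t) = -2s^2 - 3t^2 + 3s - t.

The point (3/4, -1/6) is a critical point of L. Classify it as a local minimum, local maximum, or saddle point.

local maximum

The Hessian of L is constant: H = [[-4, 0], [0, -6]].
det(H) = (-4)·(-6) − 0² = 24.
det(H) > 0 and tr(H) = -10 < 0, so H is negative definite and the point is a local maximum.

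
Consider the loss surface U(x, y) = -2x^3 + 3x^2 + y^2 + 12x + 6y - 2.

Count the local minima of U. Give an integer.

1

U separates as a function of x plus a function of y, so ∇U=0 decouples.
∂U/∂x = -6(x - 2)(x + 1) = 0 at x ∈ {-1, 2}; ∂U/∂y = 2(y + 3) = 0 at y ∈ {-3}.
The Hessian is diagonal: diag(U_xx, U_yy). Second derivatives: U_xx(-1)=18, U_xx(2)=-18; U_yy(-3)=2.
Local minima occur where both diagonal entries positive: (-1, -3). Count: 1.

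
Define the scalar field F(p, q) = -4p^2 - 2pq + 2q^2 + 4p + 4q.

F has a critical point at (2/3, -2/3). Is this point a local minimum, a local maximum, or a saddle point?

The Hessian of F is constant: H = [[-8, -2], [-2, 4]].
det(H) = (-8)·4 − (-2)² = -36.
Since det(H) < 0, H is indefinite and the critical point is a saddle point.

saddle point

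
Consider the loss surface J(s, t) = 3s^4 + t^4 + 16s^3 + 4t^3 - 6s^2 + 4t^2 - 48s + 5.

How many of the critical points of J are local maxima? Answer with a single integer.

1

J separates as a function of s plus a function of t, so ∇J=0 decouples.
∂J/∂s = 12(s - 1)(s + 1)(s + 4) = 0 at s ∈ {-4, -1, 1}; ∂J/∂t = 4t(t + 1)(t + 2) = 0 at t ∈ {-2, -1, 0}.
The Hessian is diagonal: diag(J_ss, J_tt). Second derivatives: J_ss(-4)=180, J_ss(-1)=-72, J_ss(1)=120; J_tt(-2)=8, J_tt(-1)=-4, J_tt(0)=8.
Local maxima occur where both diagonal entries negative: (-1, -1). Count: 1.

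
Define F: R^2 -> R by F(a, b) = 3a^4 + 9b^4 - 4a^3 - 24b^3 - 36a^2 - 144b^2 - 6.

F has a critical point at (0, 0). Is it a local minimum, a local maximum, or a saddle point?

local maximum

The mixed partial ∂²F/∂a∂b is 0, so the Hessian at any point is diag(F_aa, F_bb) = diag(12(3a^2 - 2a - 6), 36(3b^2 - 4b - 8)).
At (0, 0): H = diag(-72, -288).
Both eigenvalues are negative, so H is negative definite: a local maximum.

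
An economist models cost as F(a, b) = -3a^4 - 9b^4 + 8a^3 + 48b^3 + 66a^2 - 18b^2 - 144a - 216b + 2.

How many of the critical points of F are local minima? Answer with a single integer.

F separates as a function of a plus a function of b, so ∇F=0 decouples.
∂F/∂a = -12(a - 4)(a - 1)(a + 3) = 0 at a ∈ {-3, 1, 4}; ∂F/∂b = -36(b - 3)(b - 2)(b + 1) = 0 at b ∈ {-1, 2, 3}.
The Hessian is diagonal: diag(F_aa, F_bb). Second derivatives: F_aa(-3)=-336, F_aa(1)=144, F_aa(4)=-252; F_bb(-1)=-432, F_bb(2)=108, F_bb(3)=-144.
Local minima occur where both diagonal entries positive: (1, 2). Count: 1.

1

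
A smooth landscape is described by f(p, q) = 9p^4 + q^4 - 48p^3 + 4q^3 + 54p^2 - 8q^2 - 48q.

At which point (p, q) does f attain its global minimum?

(3, 2)

f(p,q) separates as A(p) + B(q), so its minimum is min A + min B.
A'(p) = 36p(p - 3)(p - 1) vanishes at p ∈ {0, 1, 3}; B'(q) = 4(q - 2)(q + 2)(q + 3) vanishes at q ∈ {-3, -2, 2}.
Local minima of A (where A''>0): A(0)=0, A(3)=-81. Local minima of B: B(-3)=45, B(2)=-80.
So the global minimum of f is A(3) + B(2) = -81 − 80 = -161, attained at (3, 2).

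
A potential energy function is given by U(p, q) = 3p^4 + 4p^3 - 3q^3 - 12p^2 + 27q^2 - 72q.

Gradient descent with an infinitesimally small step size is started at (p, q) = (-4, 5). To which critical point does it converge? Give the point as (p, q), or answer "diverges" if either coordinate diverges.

U is separable, so gradient descent decouples: p follows -∂U/∂p, q follows -∂U/∂q.
∂U/∂p = 12p(p - 1)(p + 2); at p=-4 this is -480, so p increases.
∂U/∂q = -9(q - 4)(q - 2); at q=5 this is -27, so q increases.
The q-coordinate has no critical point in that direction and runs off to infinity.

diverges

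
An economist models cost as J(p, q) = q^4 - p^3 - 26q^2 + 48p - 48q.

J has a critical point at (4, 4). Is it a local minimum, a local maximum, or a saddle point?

The mixed partial ∂²J/∂p∂q is 0, so the Hessian at any point is diag(J_pp, J_qq) = diag(-6p, 4(3q^2 - 13)).
At (4, 4): H = diag(-24, 140).
The eigenvalues have opposite signs, so H is indefinite: a saddle point.

saddle point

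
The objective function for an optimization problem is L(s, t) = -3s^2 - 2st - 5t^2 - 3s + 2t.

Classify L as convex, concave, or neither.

concave

L is quadratic, so its Hessian is the constant matrix H = [[-6, -2], [-2, -10]].
det(H) = 56, tr(H) = -16.
det(H) > 0 and tr(H) < 0, so H is negative definite everywhere: concave.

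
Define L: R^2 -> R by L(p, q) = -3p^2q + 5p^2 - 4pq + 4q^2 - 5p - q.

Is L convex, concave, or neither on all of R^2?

The term -3p^2q is cubic, so the Hessian is not constant.
∂²L/∂p² = -6q + 10, which takes both signs as q varies (negative for sufficiently large q). A diagonal entry of the Hessian changing sign means the Hessian is neither positive- nor negative-semidefinite on all of R^2.

neither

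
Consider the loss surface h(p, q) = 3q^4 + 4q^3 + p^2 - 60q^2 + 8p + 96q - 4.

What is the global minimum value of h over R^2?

-852

h(p,q) separates as A(p) + B(q) − 4, so its minimum is min A + min B − 4.
A'(p) = 2p + 8 vanishes at p ∈ {-4}; B'(q) = 12(q - 2)(q - 1)(q + 4) vanishes at q ∈ {-4, 1, 2}.
Local minima of A (where A''>0): A(-4)=-16. Local minima of B: B(-4)=-832, B(2)=32.
So the global minimum of h is A(-4) + B(-4) − 4 = -16 − 832 − 4 = -852, attained at (-4, -4).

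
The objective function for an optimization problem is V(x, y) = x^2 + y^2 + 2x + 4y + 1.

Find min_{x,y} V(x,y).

V(x,y) separates as P(x) + Q(y) + 1, so its minimum is min P + min Q + 1.
P'(x) = 2x + 2 vanishes at x ∈ {-1}; Q'(y) = 2y + 4 vanishes at y ∈ {-2}.
Local minima of P (where P''>0): P(-1)=-1. Local minima of Q: Q(-2)=-4.
So the global minimum of V is P(-1) + Q(-2) + 1 = -1 − 4 + 1 = -4, attained at (-1, -2).

-4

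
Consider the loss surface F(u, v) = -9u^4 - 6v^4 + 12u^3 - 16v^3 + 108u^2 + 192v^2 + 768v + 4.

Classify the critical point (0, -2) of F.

The mixed partial ∂²F/∂u∂v is 0, so the Hessian at any point is diag(F_uu, F_vv) = diag(36(-3u^2 + 2u + 6), 24(-3v^2 - 4v + 16)).
At (0, -2): H = diag(216, 288).
Both eigenvalues are positive, so H is positive definite: a local minimum.

local minimum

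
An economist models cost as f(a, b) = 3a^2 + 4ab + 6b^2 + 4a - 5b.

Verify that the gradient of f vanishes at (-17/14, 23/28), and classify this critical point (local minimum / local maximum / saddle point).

∇f = (6a + 4b + 4, 4a + 12b - 5); substituting (-17/14, 23/28) gives ∇f = (0, 0), so (-17/14, 23/28) is indeed a critical point.
The Hessian of f is constant: H = [[6, 4], [4, 12]].
det(H) = 6·12 − 4² = 56.
det(H) > 0 and tr(H) = 18 > 0, so H is positive definite and the point is a local minimum.

local minimum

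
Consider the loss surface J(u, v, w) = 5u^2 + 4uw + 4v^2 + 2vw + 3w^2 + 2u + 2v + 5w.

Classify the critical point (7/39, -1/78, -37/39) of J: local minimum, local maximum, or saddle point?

The Hessian is constant: H = [[10, 0, 4], [0, 8, 2], [4, 2, 6]].
Leading principal minors: Δ₁ = 10, Δ₂ = 80, Δ₃ = 312.
All leading minors are positive, so H is positive definite: a local minimum.

local minimum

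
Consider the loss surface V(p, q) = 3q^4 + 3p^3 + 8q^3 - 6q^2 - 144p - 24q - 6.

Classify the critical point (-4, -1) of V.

The mixed partial ∂²V/∂p∂q is 0, so the Hessian at any point is diag(V_pp, V_qq) = diag(18p, 12(3q^2 + 4q - 1)).
At (-4, -1): H = diag(-72, -24).
Both eigenvalues are negative, so H is negative definite: a local maximum.

local maximum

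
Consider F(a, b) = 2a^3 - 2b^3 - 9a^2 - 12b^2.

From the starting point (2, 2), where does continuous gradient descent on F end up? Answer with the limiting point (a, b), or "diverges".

diverges

F is separable, so gradient descent decouples: a follows -∂F/∂a, b follows -∂F/∂b.
∂F/∂a = 6a(a - 3); at a=2 this is -12, so a increases.
∂F/∂b = -6b(b + 4); at b=2 this is -72, so b increases.
The b-coordinate has no critical point in that direction and runs off to infinity.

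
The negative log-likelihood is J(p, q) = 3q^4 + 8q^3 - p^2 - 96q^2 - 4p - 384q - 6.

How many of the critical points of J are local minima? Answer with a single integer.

J separates as a function of p plus a function of q, so ∇J=0 decouples.
∂J/∂p = -2(p + 2) = 0 at p ∈ {-2}; ∂J/∂q = 12(q - 4)(q + 2)(q + 4) = 0 at q ∈ {-4, -2, 4}.
The Hessian is diagonal: diag(J_pp, J_qq). Second derivatives: J_pp(-2)=-2; J_qq(-4)=192, J_qq(-2)=-144, J_qq(4)=576.
Local minima occur where both diagonal entries positive: none. Count: 0.

0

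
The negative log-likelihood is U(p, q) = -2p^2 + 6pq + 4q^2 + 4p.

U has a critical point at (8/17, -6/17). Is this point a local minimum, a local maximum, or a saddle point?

saddle point

The Hessian of U is constant: H = [[-4, 6], [6, 8]].
det(H) = (-4)·8 − 6² = -68.
Since det(H) < 0, H is indefinite and the critical point is a saddle point.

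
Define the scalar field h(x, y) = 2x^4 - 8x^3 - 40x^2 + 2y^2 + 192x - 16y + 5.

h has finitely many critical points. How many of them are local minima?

2

h separates as a function of x plus a function of y, so ∇h=0 decouples.
∂h/∂x = 8(x - 4)(x - 2)(x + 3) = 0 at x ∈ {-3, 2, 4}; ∂h/∂y = 4(y - 4) = 0 at y ∈ {4}.
The Hessian is diagonal: diag(h_xx, h_yy). Second derivatives: h_xx(-3)=280, h_xx(2)=-80, h_xx(4)=112; h_yy(4)=4.
Local minima occur where both diagonal entries positive: (-3, 4), (4, 4). Count: 2.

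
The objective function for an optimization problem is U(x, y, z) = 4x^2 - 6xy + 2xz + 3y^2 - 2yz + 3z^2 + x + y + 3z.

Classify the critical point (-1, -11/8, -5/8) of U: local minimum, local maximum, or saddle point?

The Hessian is constant: H = [[8, -6, 2], [-6, 6, -2], [2, -2, 6]].
Leading principal minors: Δ₁ = 8, Δ₂ = 12, Δ₃ = 64.
All leading minors are positive, so H is positive definite: a local minimum.

local minimum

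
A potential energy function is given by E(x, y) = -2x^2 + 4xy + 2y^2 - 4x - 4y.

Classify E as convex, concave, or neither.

E is quadratic, so its Hessian is the constant matrix H = [[-4, 4], [4, 4]].
det(H) = -32, tr(H) = 0.
det(H) < 0, so H is indefinite: neither convex nor concave.

neither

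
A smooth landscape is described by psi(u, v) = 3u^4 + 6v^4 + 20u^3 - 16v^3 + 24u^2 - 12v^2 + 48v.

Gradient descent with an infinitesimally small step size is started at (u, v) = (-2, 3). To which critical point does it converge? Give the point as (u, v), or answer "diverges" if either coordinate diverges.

psi is separable, so gradient descent decouples: u follows -∂psi/∂u, v follows -∂psi/∂v.
∂psi/∂u = 12u(u + 1)(u + 4); at u=-2 this is 48, so u decreases.
∂psi/∂v = 24(v - 2)(v - 1)(v + 1); at v=3 this is 192, so v decreases.
u converges to its nearest critical value -4 (a local min of the u-part); v converges to 2. The iterate converges to (-4, 2).

(-4, 2)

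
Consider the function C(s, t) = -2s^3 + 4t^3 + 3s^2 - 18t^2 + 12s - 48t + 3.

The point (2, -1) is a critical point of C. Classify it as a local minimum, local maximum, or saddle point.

The mixed partial ∂²C/∂s∂t is 0, so the Hessian at any point is diag(C_ss, C_tt) = diag(6(-2s + 1), 12(2t - 3)).
At (2, -1): H = diag(-18, -60).
Both eigenvalues are negative, so H is negative definite: a local maximum.

local maximum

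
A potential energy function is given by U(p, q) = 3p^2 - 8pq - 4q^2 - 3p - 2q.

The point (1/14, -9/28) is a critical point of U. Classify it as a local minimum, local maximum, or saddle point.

The Hessian of U is constant: H = [[6, -8], [-8, -8]].
det(H) = 6·(-8) − (-8)² = -112.
Since det(H) < 0, H is indefinite and the critical point is a saddle point.

saddle point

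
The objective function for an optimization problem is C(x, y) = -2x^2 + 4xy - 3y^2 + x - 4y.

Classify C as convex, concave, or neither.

concave

C is quadratic, so its Hessian is the constant matrix H = [[-4, 4], [4, -6]].
det(H) = 8, tr(H) = -10.
det(H) > 0 and tr(H) < 0, so H is negative definite everywhere: concave.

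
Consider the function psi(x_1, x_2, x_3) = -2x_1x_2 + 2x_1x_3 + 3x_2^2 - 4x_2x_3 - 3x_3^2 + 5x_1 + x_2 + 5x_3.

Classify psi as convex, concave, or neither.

psi is quadratic, so its Hessian is the constant matrix H = [[0, -2, 2], [-2, 6, -4], [2, -4, -6]].
Leading principal minors: 0, -4, 32.
Neither pattern holds ⇒ H is indefinite ⇒ neither convex nor concave.

neither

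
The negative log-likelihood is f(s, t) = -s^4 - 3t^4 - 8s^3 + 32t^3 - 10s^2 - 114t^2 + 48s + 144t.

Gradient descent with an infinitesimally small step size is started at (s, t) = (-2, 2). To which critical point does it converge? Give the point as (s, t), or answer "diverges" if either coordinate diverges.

(-3, 3)

f is separable, so gradient descent decouples: s follows -∂f/∂s, t follows -∂f/∂t.
∂f/∂s = -4(s - 1)(s + 3)(s + 4); at s=-2 this is 24, so s decreases.
∂f/∂t = -12(t - 4)(t - 3)(t - 1); at t=2 this is -24, so t increases.
s converges to its nearest critical value -3 (a local min of the s-part); t converges to 3. The iterate converges to (-3, 3).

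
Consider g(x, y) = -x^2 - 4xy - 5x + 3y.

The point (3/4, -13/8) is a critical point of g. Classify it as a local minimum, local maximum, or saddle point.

The Hessian of g is constant: H = [[-2, -4], [-4, 0]].
det(H) = (-2)·0 − (-4)² = -16.
Since det(H) < 0, H is indefinite and the critical point is a saddle point.

saddle point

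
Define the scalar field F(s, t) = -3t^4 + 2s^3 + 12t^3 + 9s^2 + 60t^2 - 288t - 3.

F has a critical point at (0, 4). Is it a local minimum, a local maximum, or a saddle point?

The mixed partial ∂²F/∂s∂t is 0, so the Hessian at any point is diag(F_ss, F_tt) = diag(6(2s + 3), 12(-3t^2 + 6t + 10)).
At (0, 4): H = diag(18, -168).
The eigenvalues have opposite signs, so H is indefinite: a saddle point.

saddle point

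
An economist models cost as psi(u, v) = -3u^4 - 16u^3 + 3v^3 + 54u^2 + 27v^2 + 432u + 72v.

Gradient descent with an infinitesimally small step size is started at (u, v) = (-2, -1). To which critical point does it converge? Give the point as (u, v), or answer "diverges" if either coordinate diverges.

psi is separable, so gradient descent decouples: u follows -∂psi/∂u, v follows -∂psi/∂v.
∂psi/∂u = -12(u - 3)(u + 3)(u + 4); at u=-2 this is 120, so u decreases.
∂psi/∂v = 9(v + 2)(v + 4); at v=-1 this is 27, so v decreases.
u converges to its nearest critical value -3 (a local min of the u-part); v converges to -2. The iterate converges to (-3, -2).

(-3, -2)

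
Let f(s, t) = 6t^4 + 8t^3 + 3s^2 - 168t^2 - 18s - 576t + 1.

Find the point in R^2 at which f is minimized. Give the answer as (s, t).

(3, 4)

f(s,t) separates as P(s) + Q(t) + 1, so its minimum is min P + min Q + 1.
P'(s) = 6s - 18 vanishes at s ∈ {3}; Q'(t) = 24(t - 4)(t + 2)(t + 3) vanishes at t ∈ {-3, -2, 4}.
Local minima of P (where P''>0): P(3)=-27. Local minima of Q: Q(-3)=486, Q(4)=-2944.
So the global minimum of f is P(3) + Q(4) + 1 = -27 − 2944 + 1 = -2970, attained at (3, 4).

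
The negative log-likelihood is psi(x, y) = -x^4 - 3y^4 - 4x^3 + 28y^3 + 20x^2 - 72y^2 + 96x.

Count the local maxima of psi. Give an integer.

4

psi separates as a function of x plus a function of y, so ∇psi=0 decouples.
∂psi/∂x = -4(x - 3)(x + 2)(x + 4) = 0 at x ∈ {-4, -2, 3}; ∂psi/∂y = -12y(y - 4)(y - 3) = 0 at y ∈ {0, 3, 4}.
The Hessian is diagonal: diag(psi_xx, psi_yy). Second derivatives: psi_xx(-4)=-56, psi_xx(-2)=40, psi_xx(3)=-140; psi_yy(0)=-144, psi_yy(3)=36, psi_yy(4)=-48.
Local maxima occur where both diagonal entries negative: (-4, 0), (-4, 4), (3, 0), (3, 4). Count: 4.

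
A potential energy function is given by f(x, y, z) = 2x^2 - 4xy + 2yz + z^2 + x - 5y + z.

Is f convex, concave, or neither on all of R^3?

neither

f is quadratic, so its Hessian is the constant matrix H = [[4, -4, 0], [-4, 0, 2], [0, 2, 2]].
Leading principal minors: 4, -16, -48.
Neither pattern holds ⇒ H is indefinite ⇒ neither convex nor concave.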